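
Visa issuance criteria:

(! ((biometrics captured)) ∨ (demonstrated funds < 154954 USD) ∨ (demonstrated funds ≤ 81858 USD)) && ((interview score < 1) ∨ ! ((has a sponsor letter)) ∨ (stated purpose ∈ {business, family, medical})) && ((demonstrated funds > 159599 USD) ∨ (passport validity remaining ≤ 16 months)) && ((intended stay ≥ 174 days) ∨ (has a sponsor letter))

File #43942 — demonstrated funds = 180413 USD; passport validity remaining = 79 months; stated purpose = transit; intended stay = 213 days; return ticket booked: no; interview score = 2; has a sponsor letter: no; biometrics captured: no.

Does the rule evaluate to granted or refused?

Granted

Atomic conditions:
  biometrics captured: no → false
  demonstrated funds < 154954 USD: 180413 < 154954 is false
  demonstrated funds ≤ 81858 USD: 180413 ≤ 81858 is false
  interview score < 1: 2 < 1 is false
  has a sponsor letter: no → false
  stated purpose ∈ {business, family, medical}: transit is not in the set → false
  demonstrated funds > 159599 USD: 180413 > 159599 is true
  passport validity remaining ≤ 16 months: 79 ≤ 16 is false
  intended stay ≥ 174 days: 213 ≥ 174 is true
Combine:
[1.1] NOT false = true
[1] true OR false OR false = true
[2.2] NOT false = true
[2] false OR true OR false = true
[3] true OR false = true
[4] true OR false = true
[root] true AND true AND true AND true = true
Overall: true → granted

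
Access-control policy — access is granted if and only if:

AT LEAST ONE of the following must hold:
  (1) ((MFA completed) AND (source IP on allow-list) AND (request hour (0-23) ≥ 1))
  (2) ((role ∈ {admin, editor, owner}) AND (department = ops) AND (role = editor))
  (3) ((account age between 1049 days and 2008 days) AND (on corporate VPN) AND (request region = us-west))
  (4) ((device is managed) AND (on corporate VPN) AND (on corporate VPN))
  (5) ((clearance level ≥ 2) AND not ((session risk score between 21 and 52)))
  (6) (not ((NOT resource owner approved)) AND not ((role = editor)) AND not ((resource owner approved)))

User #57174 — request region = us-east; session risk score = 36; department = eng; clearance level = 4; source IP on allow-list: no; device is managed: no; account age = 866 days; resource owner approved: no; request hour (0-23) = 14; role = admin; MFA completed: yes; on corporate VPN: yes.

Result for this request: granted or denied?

Atomic conditions:
  MFA completed: yes → true
  source IP on allow-list: no → false
  request hour (0-23) ≥ 1: 14 ≥ 1 is true
  role ∈ {admin, editor, owner}: admin is in the set → true
  department = ops: eng == ops is false
  role = editor: admin == editor is false
  account age between 1049 days and 2008 days: 866 in [1049, 2008] is false
  on corporate VPN: yes → true
  request region = us-west: us-east == us-west is false
  device is managed: no → false
  clearance level ≥ 2: 4 ≥ 2 is true
  session risk score between 21 and 52: 36 in [21, 52] is true
  NOT resource owner approved: no → true
  resource owner approved: no → false
Combine:
[1] true AND false AND true = false
[2] true AND false AND false = false
[3] false AND true AND false = false
[4] false AND true AND true = false
[5.2] NOT true = false
[5] true AND false = false
[6.1] NOT true = false
[6.2] NOT false = true
[6.3] NOT false = true
[6] false AND true AND true = false
[root] false OR false OR false OR false OR false OR false = false
Overall: false → denied

Denied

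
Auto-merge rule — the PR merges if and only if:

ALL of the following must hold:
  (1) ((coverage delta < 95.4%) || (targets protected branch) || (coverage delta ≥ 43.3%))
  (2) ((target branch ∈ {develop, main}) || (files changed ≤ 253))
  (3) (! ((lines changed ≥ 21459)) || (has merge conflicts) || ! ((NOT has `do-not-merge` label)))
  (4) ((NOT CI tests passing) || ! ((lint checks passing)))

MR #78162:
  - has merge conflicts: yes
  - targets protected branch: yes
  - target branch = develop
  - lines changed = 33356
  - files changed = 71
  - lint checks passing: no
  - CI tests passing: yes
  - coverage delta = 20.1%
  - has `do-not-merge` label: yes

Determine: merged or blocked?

Merged

Atomic conditions:
  coverage delta < 95.4%: 20.1 < 95.4 is true
  targets protected branch: yes → true
  coverage delta ≥ 43.3%: 20.1 ≥ 43.3 is false
  target branch ∈ {develop, main}: develop is in the set → true
  files changed ≤ 253: 71 ≤ 253 is true
  lines changed ≥ 21459: 33356 ≥ 21459 is true
  has merge conflicts: yes → true
  NOT has `do-not-merge` label: yes → false
  NOT CI tests passing: yes → false
  lint checks passing: no → false
Combine:
[1] true OR true OR false = true
[2] true OR true = true
[3.1] NOT true = false
[3.3] NOT false = true
[3] false OR true OR true = true
[4.2] NOT false = true
[4] false OR true = true
[root] true AND true AND true AND true = true
Overall: true → merged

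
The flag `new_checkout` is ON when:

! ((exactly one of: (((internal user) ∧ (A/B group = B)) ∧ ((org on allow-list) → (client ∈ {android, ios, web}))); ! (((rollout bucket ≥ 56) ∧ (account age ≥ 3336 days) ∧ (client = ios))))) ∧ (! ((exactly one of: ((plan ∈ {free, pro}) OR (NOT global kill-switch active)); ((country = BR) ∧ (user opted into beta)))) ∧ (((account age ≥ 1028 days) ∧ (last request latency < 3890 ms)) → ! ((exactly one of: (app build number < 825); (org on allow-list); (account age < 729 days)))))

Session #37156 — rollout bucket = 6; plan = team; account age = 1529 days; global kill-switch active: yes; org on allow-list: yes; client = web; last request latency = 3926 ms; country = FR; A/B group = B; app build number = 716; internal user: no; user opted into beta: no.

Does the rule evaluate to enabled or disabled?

Atomic conditions:
  internal user: no → false
  A/B group = B: B == B is true
  org on allow-list: yes → true
  client ∈ {android, ios, web}: web is in the set → true
  rollout bucket ≥ 56: 6 ≥ 56 is false
  account age ≥ 3336 days: 1529 ≥ 3336 is false
  client = ios: web == ios is false
  plan ∈ {free, pro}: team is not in the set → false
  NOT global kill-switch active: yes → false
  country = BR: FR == BR is false
  user opted into beta: no → false
  account age ≥ 1028 days: 1529 ≥ 1028 is true
  last request latency < 3890 ms: 3926 < 3890 is false
  app build number < 825: 716 < 825 is true
  account age < 729 days: 1529 < 729 is false
Combine:
[1.1.1.1] false AND true = false
[1.1.1.2] true → true = true
[1.1.1] false AND true = false
[1.1.2.1] false AND false AND false = false
[1.1.2] NOT false = true
[1.1] exactly-one(false, true) = true
[1] NOT true = false
[2.1.1.1] false OR false = false
[2.1.1.2] false AND false = false
[2.1.1] exactly-one(false, false) = false
[2.1] NOT false = true
[2.2.1] true AND false = false
[2.2.2.1] exactly-one(true, true, false) = false
[2.2.2] NOT false = true
[2.2] false → true (antecedent false ⇒ implication holds) = true
[2] true AND true = true
[root] false AND true = false
Overall: false → disabled

Disabled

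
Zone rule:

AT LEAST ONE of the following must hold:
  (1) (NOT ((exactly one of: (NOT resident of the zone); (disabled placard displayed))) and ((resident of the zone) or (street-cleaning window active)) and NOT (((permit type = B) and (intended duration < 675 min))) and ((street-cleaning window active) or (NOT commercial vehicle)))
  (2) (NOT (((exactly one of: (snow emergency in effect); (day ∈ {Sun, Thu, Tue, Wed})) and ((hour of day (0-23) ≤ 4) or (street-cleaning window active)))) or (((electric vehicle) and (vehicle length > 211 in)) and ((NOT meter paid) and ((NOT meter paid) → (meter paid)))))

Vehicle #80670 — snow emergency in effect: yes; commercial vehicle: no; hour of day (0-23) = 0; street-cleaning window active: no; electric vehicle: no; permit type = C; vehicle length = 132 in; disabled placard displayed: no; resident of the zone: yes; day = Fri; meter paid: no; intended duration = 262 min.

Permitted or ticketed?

Permitted

Atomic conditions:
  NOT resident of the zone: yes → false
  disabled placard displayed: no → false
  resident of the zone: yes → true
  street-cleaning window active: no → false
  permit type = B: C == B is false
  intended duration < 675 min: 262 < 675 is true
  NOT commercial vehicle: no → true
  snow emergency in effect: yes → true
  day ∈ {Sun, Thu, Tue, Wed}: Fri is not in the set → false
  hour of day (0-23) ≤ 4: 0 ≤ 4 is true
  electric vehicle: no → false
  vehicle length > 211 in: 132 > 211 is false
  NOT meter paid: no → true
  meter paid: no → false
Combine:
[1.1.1] exactly-one(false, false) = false
[1.1] NOT false = true
[1.2] true OR false = true
[1.3.1] false AND true = false
[1.3] NOT false = true
[1.4] false OR true = true
[1] true AND true AND true AND true = true
[2.1.1.1] exactly-one(true, false) = true
[2.1.1.2] true OR false = true
[2.1.1] true AND true = true
[2.1] NOT true = false
[2.2.1] false AND false = false
[2.2.2.2] true → false = false
[2.2.2] true AND false = false
[2.2] false AND false = false
[2] false OR false = false
[root] true OR false = true
Overall: true → permitted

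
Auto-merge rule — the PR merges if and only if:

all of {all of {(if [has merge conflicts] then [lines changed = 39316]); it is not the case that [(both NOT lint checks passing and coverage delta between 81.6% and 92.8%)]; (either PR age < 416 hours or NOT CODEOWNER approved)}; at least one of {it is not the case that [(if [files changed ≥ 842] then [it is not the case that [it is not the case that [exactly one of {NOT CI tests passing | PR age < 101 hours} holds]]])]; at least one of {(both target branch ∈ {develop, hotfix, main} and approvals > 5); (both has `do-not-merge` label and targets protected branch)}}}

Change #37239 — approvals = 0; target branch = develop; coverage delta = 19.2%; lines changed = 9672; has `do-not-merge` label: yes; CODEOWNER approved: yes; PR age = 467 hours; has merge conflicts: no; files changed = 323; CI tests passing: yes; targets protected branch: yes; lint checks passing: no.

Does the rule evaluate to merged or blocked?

Atomic conditions:
  has merge conflicts: no → false
  lines changed = 39316: 9672 == 39316 is false
  NOT lint checks passing: no → true
  coverage delta between 81.6% and 92.8%: 19.2 in [81.6, 92.8] is false
  PR age < 416 hours: 467 < 416 is false
  NOT CODEOWNER approved: yes → false
  files changed ≥ 842: 323 ≥ 842 is false
  NOT CI tests passing: yes → false
  PR age < 101 hours: 467 < 101 is false
  target branch ∈ {develop, hotfix, main}: develop is in the set → true
  approvals > 5: 0 > 5 is false
  has `do-not-merge` label: yes → true
  targets protected branch: yes → true
Combine:
[1.1] false → false (antecedent false ⇒ implication holds) = true
[1.2.1] true AND false = false
[1.2] NOT false = true
[1.3] false OR false = false
[1] true AND true AND false = false
[2.1.1.2.1.1] exactly-one(false, false) = false
[2.1.1.2.1] NOT false = true
[2.1.1.2] NOT true = false
[2.1.1] false → false (antecedent false ⇒ implication holds) = true
[2.1] NOT true = false
[2.2.1] true AND false = false
[2.2.2] true AND true = true
[2.2] false OR true = true
[2] false OR true = true
[root] false AND true = false
Overall: false → blocked

Blocked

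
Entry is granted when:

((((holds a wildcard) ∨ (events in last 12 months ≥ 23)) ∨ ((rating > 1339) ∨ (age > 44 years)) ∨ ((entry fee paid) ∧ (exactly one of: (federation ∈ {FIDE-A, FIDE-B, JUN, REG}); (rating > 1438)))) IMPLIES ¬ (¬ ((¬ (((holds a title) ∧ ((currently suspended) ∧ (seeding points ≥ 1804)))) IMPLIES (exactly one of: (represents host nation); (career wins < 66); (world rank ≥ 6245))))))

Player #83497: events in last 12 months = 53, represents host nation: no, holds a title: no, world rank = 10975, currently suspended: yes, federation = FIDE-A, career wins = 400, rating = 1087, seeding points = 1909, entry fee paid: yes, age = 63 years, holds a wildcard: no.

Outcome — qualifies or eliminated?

Qualifies

Atomic conditions:
  holds a wildcard: no → false
  events in last 12 months ≥ 23: 53 ≥ 23 is true
  rating > 1339: 1087 > 1339 is false
  age > 44 years: 63 > 44 is true
  entry fee paid: yes → true
  federation ∈ {FIDE-A, FIDE-B, JUN, REG}: FIDE-A is in the set → true
  rating > 1438: 1087 > 1438 is false
  holds a title: no → false
  currently suspended: yes → true
  seeding points ≥ 1804: 1909 ≥ 1804 is true
  represents host nation: no → false
  career wins < 66: 400 < 66 is false
  world rank ≥ 6245: 10975 ≥ 6245 is true
Combine:
[1.1] false OR true = true
[1.2] false OR true = true
[1.3.2] exactly-one(true, false) = true
[1.3] true AND true = true
[1] true OR true OR true = true
[2.1.1.1.1.2] true AND true = true
[2.1.1.1.1] false AND true = false
[2.1.1.1] NOT false = true
[2.1.1.2] exactly-one(false, false, true) = true
[2.1.1] true → true = true
[2.1] NOT true = false
[2] NOT false = true
[root] true → true = true
Overall: true → qualifies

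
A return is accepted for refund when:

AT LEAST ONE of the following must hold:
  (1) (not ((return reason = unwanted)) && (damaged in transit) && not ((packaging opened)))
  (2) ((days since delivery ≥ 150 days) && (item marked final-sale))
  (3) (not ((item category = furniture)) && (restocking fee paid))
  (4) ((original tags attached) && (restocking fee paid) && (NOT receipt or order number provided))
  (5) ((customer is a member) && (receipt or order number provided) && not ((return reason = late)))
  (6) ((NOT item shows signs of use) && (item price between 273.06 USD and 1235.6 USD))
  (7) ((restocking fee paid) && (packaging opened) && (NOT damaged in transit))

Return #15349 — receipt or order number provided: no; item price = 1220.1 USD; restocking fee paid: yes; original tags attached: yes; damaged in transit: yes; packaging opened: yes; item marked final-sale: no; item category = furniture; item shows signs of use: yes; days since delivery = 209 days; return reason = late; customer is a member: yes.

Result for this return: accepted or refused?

Atomic conditions:
  return reason = unwanted: late == unwanted is false
  damaged in transit: yes → true
  packaging opened: yes → true
  days since delivery ≥ 150 days: 209 ≥ 150 is true
  item marked final-sale: no → false
  item category = furniture: furniture == furniture is true
  restocking fee paid: yes → true
  original tags attached: yes → true
  NOT receipt or order number provided: no → true
  customer is a member: yes → true
  receipt or order number provided: no → false
  return reason = late: late == late is true
  NOT item shows signs of use: yes → false
  item price between 273.06 USD and 1235.6 USD: 1220.1 in [273.06, 1235.6] is true
  NOT damaged in transit: yes → false
Combine:
[1.1] NOT false = true
[1.3] NOT true = false
[1] true AND true AND false = false
[2] true AND false = false
[3.1] NOT true = false
[3] false AND true = false
[4] true AND true AND true = true
[5.3] NOT true = false
[5] true AND false AND false = false
[6] false AND true = false
[7] true AND true AND false = false
[root] false OR false OR false OR true OR false OR false OR false = true
Overall: true → accepted

Accepted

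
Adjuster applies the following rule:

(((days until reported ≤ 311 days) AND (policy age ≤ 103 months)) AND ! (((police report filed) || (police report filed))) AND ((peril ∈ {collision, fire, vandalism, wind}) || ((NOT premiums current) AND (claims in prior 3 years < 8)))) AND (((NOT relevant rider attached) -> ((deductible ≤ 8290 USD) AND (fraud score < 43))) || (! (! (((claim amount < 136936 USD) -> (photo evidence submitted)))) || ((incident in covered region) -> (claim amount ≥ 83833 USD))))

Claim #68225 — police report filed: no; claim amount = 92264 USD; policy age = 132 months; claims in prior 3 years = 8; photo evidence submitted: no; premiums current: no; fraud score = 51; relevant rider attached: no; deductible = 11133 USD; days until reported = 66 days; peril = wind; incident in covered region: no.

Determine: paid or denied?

Denied

Atomic conditions:
  days until reported ≤ 311 days: 66 ≤ 311 is true
  policy age ≤ 103 months: 132 ≤ 103 is false
  police report filed: no → false
  peril ∈ {collision, fire, vandalism, wind}: wind is in the set → true
  NOT premiums current: no → true
  claims in prior 3 years < 8: 8 < 8 is false
  NOT relevant rider attached: no → true
  deductible ≤ 8290 USD: 11133 ≤ 8290 is false
  fraud score < 43: 51 < 43 is false
  claim amount < 136936 USD: 92264 < 136936 is true
  photo evidence submitted: no → false
  incident in covered region: no → false
  claim amount ≥ 83833 USD: 92264 ≥ 83833 is true
Combine:
[1.1] true AND false = false
[1.2.1] false OR false = false
[1.2] NOT false = true
[1.3.2] true AND false = false
[1.3] true OR false = true
[1] false AND true AND true = false
[2.1.2] false AND false = false
[2.1] true → false = false
[2.2.1.1.1] true → false = false
[2.2.1.1] NOT false = true
[2.2.1] NOT true = false
[2.2.2] false → true (antecedent false ⇒ implication holds) = true
[2.2] false OR true = true
[2] false OR true = true
[root] false AND true = false
Overall: false → denied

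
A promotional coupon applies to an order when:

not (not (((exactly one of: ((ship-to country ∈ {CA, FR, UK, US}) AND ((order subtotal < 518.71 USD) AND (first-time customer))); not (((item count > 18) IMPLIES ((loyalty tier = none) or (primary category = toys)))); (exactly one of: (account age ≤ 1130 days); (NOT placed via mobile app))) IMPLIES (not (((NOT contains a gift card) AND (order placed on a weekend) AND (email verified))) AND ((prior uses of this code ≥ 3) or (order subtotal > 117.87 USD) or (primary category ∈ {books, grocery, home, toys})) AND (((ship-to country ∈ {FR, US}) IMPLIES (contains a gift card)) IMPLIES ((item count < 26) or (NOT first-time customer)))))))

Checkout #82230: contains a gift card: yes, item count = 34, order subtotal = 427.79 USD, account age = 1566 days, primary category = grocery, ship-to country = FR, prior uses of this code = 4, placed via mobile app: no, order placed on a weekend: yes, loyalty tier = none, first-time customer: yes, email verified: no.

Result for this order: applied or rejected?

Applied

Atomic conditions:
  ship-to country ∈ {CA, FR, UK, US}: FR is in the set → true
  order subtotal < 518.71 USD: 427.79 < 518.71 is true
  first-time customer: yes → true
  item count > 18: 34 > 18 is true
  loyalty tier = none: none == none is true
  primary category = toys: grocery == toys is false
  account age ≤ 1130 days: 1566 ≤ 1130 is false
  NOT placed via mobile app: no → true
  NOT contains a gift card: yes → false
  order placed on a weekend: yes → true
  email verified: no → false
  prior uses of this code ≥ 3: 4 ≥ 3 is true
  order subtotal > 117.87 USD: 427.79 > 117.87 is true
  primary category ∈ {books, grocery, home, toys}: grocery is in the set → true
  ship-to country ∈ {FR, US}: FR is in the set → true
  contains a gift card: yes → true
  item count < 26: 34 < 26 is false
  NOT first-time customer: yes → false
Combine:
[1.1.1.1.2] true AND true = true
[1.1.1.1] true AND true = true
[1.1.1.2.1.2] true OR false = true
[1.1.1.2.1] true → true = true
[1.1.1.2] NOT true = false
[1.1.1.3] exactly-one(false, true) = true
[1.1.1] exactly-one(true, false, true) = false
[1.1.2.1.1] false AND true AND false = false
[1.1.2.1] NOT false = true
[1.1.2.2] true OR true OR true = true
[1.1.2.3.1] true → true = true
[1.1.2.3.2] false OR false = false
[1.1.2.3] true → false = false
[1.1.2] true AND true AND false = false
[1.1] false → false (antecedent false ⇒ implication holds) = true
[1] NOT true = false
[root] NOT false = true
Overall: true → applied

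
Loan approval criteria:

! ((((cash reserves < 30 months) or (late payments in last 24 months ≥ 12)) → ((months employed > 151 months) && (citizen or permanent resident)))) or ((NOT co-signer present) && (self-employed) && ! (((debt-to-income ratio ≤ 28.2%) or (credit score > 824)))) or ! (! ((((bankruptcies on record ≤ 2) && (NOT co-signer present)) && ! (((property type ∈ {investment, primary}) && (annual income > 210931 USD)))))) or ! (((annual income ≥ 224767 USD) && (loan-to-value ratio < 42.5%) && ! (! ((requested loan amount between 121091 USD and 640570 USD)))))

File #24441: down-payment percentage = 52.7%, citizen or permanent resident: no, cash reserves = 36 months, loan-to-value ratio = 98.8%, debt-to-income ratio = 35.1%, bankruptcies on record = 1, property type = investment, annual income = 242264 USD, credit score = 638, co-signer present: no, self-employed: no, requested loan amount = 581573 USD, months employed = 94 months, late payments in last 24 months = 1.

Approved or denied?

Approved

Atomic conditions:
  cash reserves < 30 months: 36 < 30 is false
  late payments in last 24 months ≥ 12: 1 ≥ 12 is false
  months employed > 151 months: 94 > 151 is false
  citizen or permanent resident: no → false
  NOT co-signer present: no → true
  self-employed: no → false
  debt-to-income ratio ≤ 28.2%: 35.1 ≤ 28.2 is false
  credit score > 824: 638 > 824 is false
  bankruptcies on record ≤ 2: 1 ≤ 2 is true
  property type ∈ {investment, primary}: investment is in the set → true
  annual income > 210931 USD: 242264 > 210931 is true
  annual income ≥ 224767 USD: 242264 ≥ 224767 is true
  loan-to-value ratio < 42.5%: 98.8 < 42.5 is false
  requested loan amount between 121091 USD and 640570 USD: 581573 in [121091, 640570] is true
Combine:
[1.1.1] false OR false = false
[1.1.2] false AND false = false
[1.1] false → false (antecedent false ⇒ implication holds) = true
[1] NOT true = false
[2.3.1] false OR false = false
[2.3] NOT false = true
[2] true AND false AND true = false
[3.1.1.1] true AND true = true
[3.1.1.2.1] true AND true = true
[3.1.1.2] NOT true = false
[3.1.1] true AND false = false
[3.1] NOT false = true
[3] NOT true = false
[4.1.3.1] NOT true = false
[4.1.3] NOT false = true
[4.1] true AND false AND true = false
[4] NOT false = true
[root] false OR false OR false OR true = true
Overall: true → approved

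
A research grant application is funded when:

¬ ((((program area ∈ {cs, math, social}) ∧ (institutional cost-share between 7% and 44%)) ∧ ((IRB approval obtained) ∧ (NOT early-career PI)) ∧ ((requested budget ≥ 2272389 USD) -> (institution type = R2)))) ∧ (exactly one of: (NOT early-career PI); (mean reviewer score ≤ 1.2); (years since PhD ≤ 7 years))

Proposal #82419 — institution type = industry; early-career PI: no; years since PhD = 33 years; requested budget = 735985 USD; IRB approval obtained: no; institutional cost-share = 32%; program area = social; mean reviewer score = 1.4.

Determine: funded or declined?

Atomic conditions:
  program area ∈ {cs, math, social}: social is in the set → true
  institutional cost-share between 7% and 44%: 32 in [7, 44] is true
  IRB approval obtained: no → false
  NOT early-career PI: no → true
  requested budget ≥ 2272389 USD: 735985 ≥ 2272389 is false
  institution type = R2: industry == R2 is false
  mean reviewer score ≤ 1.2: 1.4 ≤ 1.2 is false
  years since PhD ≤ 7 years: 33 ≤ 7 is false
Combine:
[1.1.1] true AND true = true
[1.1.2] false AND true = false
[1.1.3] false → false (antecedent false ⇒ implication holds) = true
[1.1] true AND false AND true = false
[1] NOT false = true
[2] exactly-one(true, false, false) = true
[root] true AND true = true
Overall: true → funded

Funded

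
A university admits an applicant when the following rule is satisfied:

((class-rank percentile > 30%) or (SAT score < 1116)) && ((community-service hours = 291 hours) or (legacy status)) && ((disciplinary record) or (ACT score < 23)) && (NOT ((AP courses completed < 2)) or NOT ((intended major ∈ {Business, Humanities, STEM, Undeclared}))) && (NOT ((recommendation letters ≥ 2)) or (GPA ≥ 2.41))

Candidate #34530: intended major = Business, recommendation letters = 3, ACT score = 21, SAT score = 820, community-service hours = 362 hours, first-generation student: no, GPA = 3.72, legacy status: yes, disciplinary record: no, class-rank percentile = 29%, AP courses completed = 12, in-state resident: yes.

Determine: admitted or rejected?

Atomic conditions:
  class-rank percentile > 30%: 29 > 30 is false
  SAT score < 1116: 820 < 1116 is true
  community-service hours = 291 hours: 362 == 291 is false
  legacy status: yes → true
  disciplinary record: no → false
  ACT score < 23: 21 < 23 is true
  AP courses completed < 2: 12 < 2 is false
  intended major ∈ {Business, Humanities, STEM, Undeclared}: Business is in the set → true
  recommendation letters ≥ 2: 3 ≥ 2 is true
  GPA ≥ 2.41: 3.72 ≥ 2.41 is true
Combine:
[1] false OR true = true
[2] false OR true = true
[3] false OR true = true
[4.1] NOT false = true
[4.2] NOT true = false
[4] true OR false = true
[5.1] NOT true = false
[5] false OR true = true
[root] true AND true AND true AND true AND true = true
Overall: true → admitted

Admitted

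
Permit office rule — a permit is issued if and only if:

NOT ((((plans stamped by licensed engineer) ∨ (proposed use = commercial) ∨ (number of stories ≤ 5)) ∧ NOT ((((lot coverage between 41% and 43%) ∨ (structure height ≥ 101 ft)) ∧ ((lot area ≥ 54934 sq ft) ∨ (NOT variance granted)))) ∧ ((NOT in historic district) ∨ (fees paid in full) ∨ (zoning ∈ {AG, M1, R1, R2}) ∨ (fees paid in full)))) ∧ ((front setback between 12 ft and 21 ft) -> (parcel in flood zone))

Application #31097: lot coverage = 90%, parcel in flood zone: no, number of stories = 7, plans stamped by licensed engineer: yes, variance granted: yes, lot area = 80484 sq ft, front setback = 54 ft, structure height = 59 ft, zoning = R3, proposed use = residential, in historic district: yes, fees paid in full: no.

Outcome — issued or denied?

Issued

Atomic conditions:
  plans stamped by licensed engineer: yes → true
  proposed use = commercial: residential == commercial is false
  number of stories ≤ 5: 7 ≤ 5 is false
  lot coverage between 41% and 43%: 90 in [41, 43] is false
  structure height ≥ 101 ft: 59 ≥ 101 is false
  lot area ≥ 54934 sq ft: 80484 ≥ 54934 is true
  NOT variance granted: yes → false
  NOT in historic district: yes → false
  fees paid in full: no → false
  zoning ∈ {AG, M1, R1, R2}: R3 is not in the set → false
  front setback between 12 ft and 21 ft: 54 in [12, 21] is false
  parcel in flood zone: no → false
Combine:
[1.1.1] true OR false OR false = true
[1.1.2.1.1] false OR false = false
[1.1.2.1.2] true OR false = true
[1.1.2.1] false AND true = false
[1.1.2] NOT false = true
[1.1.3] false OR false OR false OR false = false
[1.1] true AND true AND false = false
[1] NOT false = true
[2] false → false (antecedent false ⇒ implication holds) = true
[root] true AND true = true
Overall: true → issued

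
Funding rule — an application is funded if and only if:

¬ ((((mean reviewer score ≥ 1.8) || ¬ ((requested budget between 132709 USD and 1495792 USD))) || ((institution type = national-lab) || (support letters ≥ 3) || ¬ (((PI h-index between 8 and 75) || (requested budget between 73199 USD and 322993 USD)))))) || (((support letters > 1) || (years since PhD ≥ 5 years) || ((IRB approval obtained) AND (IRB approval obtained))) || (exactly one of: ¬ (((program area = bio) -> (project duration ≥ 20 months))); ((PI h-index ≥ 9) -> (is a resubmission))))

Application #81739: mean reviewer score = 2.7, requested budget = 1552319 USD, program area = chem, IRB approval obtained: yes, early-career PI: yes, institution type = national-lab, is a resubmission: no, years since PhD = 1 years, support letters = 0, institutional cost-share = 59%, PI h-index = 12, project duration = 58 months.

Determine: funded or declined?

Funded

Atomic conditions:
  mean reviewer score ≥ 1.8: 2.7 ≥ 1.8 is true
  requested budget between 132709 USD and 1495792 USD: 1552319 in [132709, 1495792] is false
  institution type = national-lab: national-lab == national-lab is true
  support letters ≥ 3: 0 ≥ 3 is false
  PI h-index between 8 and 75: 12 in [8, 75] is true
  requested budget between 73199 USD and 322993 USD: 1552319 in [73199, 322993] is false
  support letters > 1: 0 > 1 is false
  years since PhD ≥ 5 years: 1 ≥ 5 is false
  IRB approval obtained: yes → true
  program area = bio: chem == bio is false
  project duration ≥ 20 months: 58 ≥ 20 is true
  PI h-index ≥ 9: 12 ≥ 9 is true
  is a resubmission: no → false
Combine:
[1.1.1.2] NOT false = true
[1.1.1] true OR true = true
[1.1.2.3.1] true OR false = true
[1.1.2.3] NOT true = false
[1.1.2] true OR false OR false = true
[1.1] true OR true = true
[1] NOT true = false
[2.1.3] true AND true = true
[2.1] false OR false OR true = true
[2.2.1.1] false → true (antecedent false ⇒ implication holds) = true
[2.2.1] NOT true = false
[2.2.2] true → false = false
[2.2] exactly-one(false, false) = false
[2] true OR false = true
[root] false OR true = true
Overall: true → funded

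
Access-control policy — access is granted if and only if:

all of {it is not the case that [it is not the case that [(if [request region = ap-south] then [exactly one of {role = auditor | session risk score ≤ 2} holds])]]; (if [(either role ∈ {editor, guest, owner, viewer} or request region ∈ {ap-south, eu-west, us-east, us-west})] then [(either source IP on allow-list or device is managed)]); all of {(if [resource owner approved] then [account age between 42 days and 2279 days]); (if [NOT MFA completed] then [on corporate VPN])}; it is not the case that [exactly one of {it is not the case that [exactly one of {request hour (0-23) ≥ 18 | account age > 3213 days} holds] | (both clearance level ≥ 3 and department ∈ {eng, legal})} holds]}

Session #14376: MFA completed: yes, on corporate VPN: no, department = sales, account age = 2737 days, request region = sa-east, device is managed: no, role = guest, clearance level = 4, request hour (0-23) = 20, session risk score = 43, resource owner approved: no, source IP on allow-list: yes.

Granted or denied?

Granted

Atomic conditions:
  request region = ap-south: sa-east == ap-south is false
  role = auditor: guest == auditor is false
  session risk score ≤ 2: 43 ≤ 2 is false
  role ∈ {editor, guest, owner, viewer}: guest is in the set → true
  request region ∈ {ap-south, eu-west, us-east, us-west}: sa-east is not in the set → false
  source IP on allow-list: yes → true
  device is managed: no → false
  resource owner approved: no → false
  account age between 42 days and 2279 days: 2737 in [42, 2279] is false
  NOT MFA completed: yes → false
  on corporate VPN: no → false
  request hour (0-23) ≥ 18: 20 ≥ 18 is true
  account age > 3213 days: 2737 > 3213 is false
  clearance level ≥ 3: 4 ≥ 3 is true
  department ∈ {eng, legal}: sales is not in the set → false
Combine:
[1.1.1.2] exactly-one(false, false) = false
[1.1.1] false → false (antecedent false ⇒ implication holds) = true
[1.1] NOT true = false
[1] NOT false = true
[2.1] true OR false = true
[2.2] true OR false = true
[2] true → true = true
[3.1] false → false (antecedent false ⇒ implication holds) = true
[3.2] false → false (antecedent false ⇒ implication holds) = true
[3] true AND true = true
[4.1.1.1] exactly-one(true, false) = true
[4.1.1] NOT true = false
[4.1.2] true AND false = false
[4.1] exactly-one(false, false) = false
[4] NOT false = true
[root] true AND true AND true AND true = true
Overall: true → granted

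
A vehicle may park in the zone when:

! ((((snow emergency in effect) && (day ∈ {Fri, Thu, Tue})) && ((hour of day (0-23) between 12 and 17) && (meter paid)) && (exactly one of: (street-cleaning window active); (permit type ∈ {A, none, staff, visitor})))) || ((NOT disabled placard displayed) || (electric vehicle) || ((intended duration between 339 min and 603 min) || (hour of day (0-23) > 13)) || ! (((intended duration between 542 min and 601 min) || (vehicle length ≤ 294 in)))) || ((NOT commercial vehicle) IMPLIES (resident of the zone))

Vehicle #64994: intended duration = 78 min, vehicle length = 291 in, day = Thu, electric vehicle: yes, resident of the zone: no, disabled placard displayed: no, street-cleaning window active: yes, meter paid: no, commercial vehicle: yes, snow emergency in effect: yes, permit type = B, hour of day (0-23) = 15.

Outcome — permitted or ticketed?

Permitted

Atomic conditions:
  snow emergency in effect: yes → true
  day ∈ {Fri, Thu, Tue}: Thu is in the set → true
  hour of day (0-23) between 12 and 17: 15 in [12, 17] is true
  meter paid: no → false
  street-cleaning window active: yes → true
  permit type ∈ {A, none, staff, visitor}: B is not in the set → false
  NOT disabled placard displayed: no → true
  electric vehicle: yes → true
  intended duration between 339 min and 603 min: 78 in [339, 603] is false
  hour of day (0-23) > 13: 15 > 13 is true
  intended duration between 542 min and 601 min: 78 in [542, 601] is false
  vehicle length ≤ 294 in: 291 ≤ 294 is true
  NOT commercial vehicle: yes → false
  resident of the zone: no → false
Combine:
[1.1.1] true AND true = true
[1.1.2] true AND false = false
[1.1.3] exactly-one(true, false) = true
[1.1] true AND false AND true = false
[1] NOT false = true
[2.3] false OR true = true
[2.4.1] false OR true = true
[2.4] NOT true = false
[2] true OR true OR true OR false = true
[3] false → false (antecedent false ⇒ implication holds) = true
[root] true OR true OR true = true
Overall: true → permitted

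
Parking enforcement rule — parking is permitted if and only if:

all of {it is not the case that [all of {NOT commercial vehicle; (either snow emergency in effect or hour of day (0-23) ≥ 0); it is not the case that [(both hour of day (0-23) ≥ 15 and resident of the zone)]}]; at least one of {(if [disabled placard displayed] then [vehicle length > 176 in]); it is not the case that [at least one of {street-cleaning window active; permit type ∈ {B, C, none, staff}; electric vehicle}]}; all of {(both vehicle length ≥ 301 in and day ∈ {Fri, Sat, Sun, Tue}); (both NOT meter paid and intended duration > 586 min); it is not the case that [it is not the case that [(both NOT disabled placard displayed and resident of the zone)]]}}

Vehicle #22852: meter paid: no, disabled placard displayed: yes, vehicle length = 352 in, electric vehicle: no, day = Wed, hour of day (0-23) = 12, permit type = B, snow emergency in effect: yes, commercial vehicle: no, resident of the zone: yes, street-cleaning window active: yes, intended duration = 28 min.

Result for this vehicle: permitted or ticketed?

Atomic conditions:
  NOT commercial vehicle: no → true
  snow emergency in effect: yes → true
  hour of day (0-23) ≥ 0: 12 ≥ 0 is true
  hour of day (0-23) ≥ 15: 12 ≥ 15 is false
  resident of the zone: yes → true
  disabled placard displayed: yes → true
  vehicle length > 176 in: 352 > 176 is true
  street-cleaning window active: yes → true
  permit type ∈ {B, C, none, staff}: B is in the set → true
  electric vehicle: no → false
  vehicle length ≥ 301 in: 352 ≥ 301 is true
  day ∈ {Fri, Sat, Sun, Tue}: Wed is not in the set → false
  NOT meter paid: no → true
  intended duration > 586 min: 28 > 586 is false
  NOT disabled placard displayed: yes → false
Combine:
[1.1.2] true OR true = true
[1.1.3.1] false AND true = false
[1.1.3] NOT false = true
[1.1] true AND true AND true = true
[1] NOT true = false
[2.1] true → true = true
[2.2.1] true OR true OR false = true
[2.2] NOT true = false
[2] true OR false = true
[3.1] true AND false = false
[3.2] true AND false = false
[3.3.1.1] false AND true = false
[3.3.1] NOT false = true
[3.3] NOT true = false
[3] false AND false AND false = false
[root] false AND true AND false = false
Overall: false → ticketed

Ticketed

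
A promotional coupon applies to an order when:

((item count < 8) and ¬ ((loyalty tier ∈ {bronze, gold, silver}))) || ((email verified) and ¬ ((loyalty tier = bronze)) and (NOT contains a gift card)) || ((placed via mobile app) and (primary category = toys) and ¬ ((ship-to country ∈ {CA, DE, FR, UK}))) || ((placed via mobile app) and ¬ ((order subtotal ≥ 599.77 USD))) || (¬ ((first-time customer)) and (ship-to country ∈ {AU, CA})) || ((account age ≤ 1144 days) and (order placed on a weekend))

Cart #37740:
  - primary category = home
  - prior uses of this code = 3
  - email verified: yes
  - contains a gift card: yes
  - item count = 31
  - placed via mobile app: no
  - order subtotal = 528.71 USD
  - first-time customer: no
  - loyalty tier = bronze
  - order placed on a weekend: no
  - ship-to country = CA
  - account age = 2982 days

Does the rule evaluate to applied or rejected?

Atomic conditions:
  item count < 8: 31 < 8 is false
  loyalty tier ∈ {bronze, gold, silver}: bronze is in the set → true
  email verified: yes → true
  loyalty tier = bronze: bronze == bronze is true
  NOT contains a gift card: yes → false
  placed via mobile app: no → false
  primary category = toys: home == toys is false
  ship-to country ∈ {CA, DE, FR, UK}: CA is in the set → true
  order subtotal ≥ 599.77 USD: 528.71 ≥ 599.77 is false
  first-time customer: no → false
  ship-to country ∈ {AU, CA}: CA is in the set → true
  account age ≤ 1144 days: 2982 ≤ 1144 is false
  order placed on a weekend: no → false
Combine:
[1.2] NOT true = false
[1] false AND false = false
[2.2] NOT true = false
[2] true AND false AND false = false
[3.3] NOT true = false
[3] false AND false AND false = false
[4.2] NOT false = true
[4] false AND true = false
[5.1] NOT false = true
[5] true AND true = true
[6] false AND false = false
[root] false OR false OR false OR false OR true OR false = true
Overall: true → applied

Applied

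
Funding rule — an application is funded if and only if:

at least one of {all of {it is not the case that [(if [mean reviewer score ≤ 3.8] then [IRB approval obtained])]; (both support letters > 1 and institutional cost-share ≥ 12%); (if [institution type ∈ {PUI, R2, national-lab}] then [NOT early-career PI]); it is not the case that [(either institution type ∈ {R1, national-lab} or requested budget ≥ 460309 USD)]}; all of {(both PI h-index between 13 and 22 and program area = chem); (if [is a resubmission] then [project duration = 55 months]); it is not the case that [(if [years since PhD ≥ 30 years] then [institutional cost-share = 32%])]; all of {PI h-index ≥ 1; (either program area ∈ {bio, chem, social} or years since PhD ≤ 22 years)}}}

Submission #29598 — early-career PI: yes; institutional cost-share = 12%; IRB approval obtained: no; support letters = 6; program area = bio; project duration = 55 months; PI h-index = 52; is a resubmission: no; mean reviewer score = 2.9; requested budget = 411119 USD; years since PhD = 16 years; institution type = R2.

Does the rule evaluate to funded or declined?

Atomic conditions:
  mean reviewer score ≤ 3.8: 2.9 ≤ 3.8 is true
  IRB approval obtained: no → false
  support letters > 1: 6 > 1 is true
  institutional cost-share ≥ 12%: 12 ≥ 12 is true
  institution type ∈ {PUI, R2, national-lab}: R2 is in the set → true
  NOT early-career PI: yes → false
  institution type ∈ {R1, national-lab}: R2 is not in the set → false
  requested budget ≥ 460309 USD: 411119 ≥ 460309 is false
  PI h-index between 13 and 22: 52 in [13, 22] is false
  program area = chem: bio == chem is false
  is a resubmission: no → false
  project duration = 55 months: 55 == 55 is true
  years since PhD ≥ 30 years: 16 ≥ 30 is false
  institutional cost-share = 32%: 12 == 32 is false
  PI h-index ≥ 1: 52 ≥ 1 is true
  program area ∈ {bio, chem, social}: bio is in the set → true
  years since PhD ≤ 22 years: 16 ≤ 22 is true
Combine:
[1.1.1] true → false = false
[1.1] NOT false = true
[1.2] true AND true = true
[1.3] true → false = false
[1.4.1] false OR false = false
[1.4] NOT false = true
[1] true AND true AND false AND true = false
[2.1] false AND false = false
[2.2] false → true (antecedent false ⇒ implication holds) = true
[2.3.1] false → false (antecedent false ⇒ implication holds) = true
[2.3] NOT true = false
[2.4.2] true OR true = true
[2.4] true AND true = true
[2] false AND true AND false AND true = false
[root] false OR false = false
Overall: false → declined

Declined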